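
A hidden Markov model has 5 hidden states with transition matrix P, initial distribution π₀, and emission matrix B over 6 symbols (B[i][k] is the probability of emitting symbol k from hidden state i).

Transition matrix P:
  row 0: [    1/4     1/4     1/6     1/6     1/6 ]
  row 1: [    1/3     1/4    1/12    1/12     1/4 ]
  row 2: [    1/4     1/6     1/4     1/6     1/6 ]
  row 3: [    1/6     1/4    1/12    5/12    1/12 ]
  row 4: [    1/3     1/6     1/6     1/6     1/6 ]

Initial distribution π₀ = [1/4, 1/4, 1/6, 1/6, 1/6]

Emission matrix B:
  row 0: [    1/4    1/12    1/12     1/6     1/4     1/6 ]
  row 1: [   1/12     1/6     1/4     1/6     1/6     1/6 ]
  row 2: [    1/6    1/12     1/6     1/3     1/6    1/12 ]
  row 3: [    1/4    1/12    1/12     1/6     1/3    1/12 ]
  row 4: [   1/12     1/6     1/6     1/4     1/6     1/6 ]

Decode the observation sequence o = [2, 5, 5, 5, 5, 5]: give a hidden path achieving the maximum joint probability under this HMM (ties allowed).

path = [1, 0, 1, 0, 1, 0]

t=0: δ = [2.083e-02, 6.250e-02, 2.778e-02, 1.389e-02, 2.778e-02]  (obs o_0=2)
t=1: δ = [3.472e-03, 2.604e-03, 5.787e-04, 4.823e-04, 2.604e-03]  ψ = [1, 1, 2, 3, 1]  (obs o_1=5)
t=2: δ = [1.447e-04, 1.447e-04, 4.823e-05, 4.823e-05, 1.085e-04]  ψ = [0, 0, 0, 0, 1]  (obs o_2=5)
t=3: δ = [8.038e-06, 6.028e-06, 2.009e-06, 2.009e-06, 6.028e-06]  ψ = [1, 0, 0, 0, 1]  (obs o_3=5)
t=4: δ = [3.349e-07, 3.349e-07, 1.116e-07, 1.116e-07, 2.512e-07]  ψ = [0, 0, 0, 0, 1]  (obs o_4=5)
t=5: δ = [1.861e-08, 1.395e-08, 4.651e-09, 4.651e-09, 1.395e-08]  ψ = [1, 0, 0, 0, 1]  (obs o_5=5)
backtrack: best end state = 0; path = [1, 0, 1, 0, 1, 0]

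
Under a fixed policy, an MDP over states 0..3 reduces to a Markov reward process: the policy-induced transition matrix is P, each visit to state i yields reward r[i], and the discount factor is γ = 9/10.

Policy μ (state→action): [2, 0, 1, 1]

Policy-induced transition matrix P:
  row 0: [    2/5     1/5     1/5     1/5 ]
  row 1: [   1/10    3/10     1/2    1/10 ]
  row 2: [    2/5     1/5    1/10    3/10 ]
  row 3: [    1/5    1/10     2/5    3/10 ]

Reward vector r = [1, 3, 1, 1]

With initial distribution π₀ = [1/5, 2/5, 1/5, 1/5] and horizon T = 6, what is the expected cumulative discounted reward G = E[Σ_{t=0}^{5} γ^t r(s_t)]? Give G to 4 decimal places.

t=0: π = [0.2000, 0.4000, 0.2000, 0.2000], E[r] = 1.8000, γ^t·E[r] = 1.800000, running G = 1.800000
t=1: π = [0.2400, 0.2200, 0.3400, 0.2000], E[r] = 1.4400, γ^t·E[r] = 1.296000, running G = 3.096000
t=2: π = [0.2940, 0.2020, 0.2720, 0.2320], E[r] = 1.4040, γ^t·E[r] = 1.137240, running G = 4.233240
t=3: π = [0.2930, 0.1970, 0.2798, 0.2302], E[r] = 1.3940, γ^t·E[r] = 1.016226, running G = 5.249466
t=4: π = [0.2949, 0.1967, 0.2772, 0.2313], E[r] = 1.3934, γ^t·E[r] = 0.914183, running G = 6.163649
t=5: π = [0.2947, 0.1965, 0.2775, 0.2312], E[r] = 1.3931, γ^t·E[r] = 0.822597, running G = 6.986247

G = 6.9862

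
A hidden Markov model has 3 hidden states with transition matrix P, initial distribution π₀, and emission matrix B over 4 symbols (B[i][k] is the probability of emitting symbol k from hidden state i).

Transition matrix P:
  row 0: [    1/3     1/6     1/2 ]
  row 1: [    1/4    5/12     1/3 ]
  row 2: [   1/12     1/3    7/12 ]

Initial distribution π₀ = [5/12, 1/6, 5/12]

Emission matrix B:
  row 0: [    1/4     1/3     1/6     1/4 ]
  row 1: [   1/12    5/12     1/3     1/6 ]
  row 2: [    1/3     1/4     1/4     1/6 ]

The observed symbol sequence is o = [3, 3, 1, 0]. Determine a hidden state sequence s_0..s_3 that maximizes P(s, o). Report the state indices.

path = [0, 2, 2, 2]

t=0: δ = [1.042e-01, 2.778e-02, 6.944e-02]  (obs o_0=3)
t=1: δ = [8.681e-03, 3.858e-03, 8.681e-03]  ψ = [0, 2, 0]  (obs o_1=3)
t=2: δ = [9.645e-04, 1.206e-03, 1.266e-03]  ψ = [0, 2, 2]  (obs o_2=1)
t=3: δ = [8.038e-05, 4.186e-05, 2.462e-04]  ψ = [0, 1, 2]  (obs o_3=0)
backtrack: best end state = 2; path = [0, 2, 2, 2]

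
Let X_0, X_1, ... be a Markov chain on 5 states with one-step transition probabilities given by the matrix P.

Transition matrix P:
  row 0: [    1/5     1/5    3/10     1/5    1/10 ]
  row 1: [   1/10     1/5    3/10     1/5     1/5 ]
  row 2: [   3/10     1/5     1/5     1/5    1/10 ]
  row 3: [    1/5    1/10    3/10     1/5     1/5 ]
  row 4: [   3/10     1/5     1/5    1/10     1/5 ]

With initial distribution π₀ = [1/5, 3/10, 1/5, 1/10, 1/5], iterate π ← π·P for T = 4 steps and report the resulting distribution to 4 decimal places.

π = [0.2229, 0.1815, 0.2589, 0.1848, 0.1518]

t=0: π = [0.2000, 0.3000, 0.2000, 0.1000, 0.2000]
t=1: π = [0.2100, 0.1900, 0.2600, 0.1800, 0.1600]
t=2: π = [0.2230, 0.1820, 0.2580, 0.1840, 0.1530]
t=3: π = [0.2229, 0.1816, 0.2589, 0.1847, 0.1519]
t=4: π = [0.2229, 0.1815, 0.2589, 0.1848, 0.1518]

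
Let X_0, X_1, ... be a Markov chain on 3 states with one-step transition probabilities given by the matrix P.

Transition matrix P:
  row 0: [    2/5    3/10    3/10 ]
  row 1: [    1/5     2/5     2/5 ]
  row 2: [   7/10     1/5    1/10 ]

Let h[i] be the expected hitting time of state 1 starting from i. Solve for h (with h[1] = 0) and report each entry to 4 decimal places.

First-step conditioning: h[1] = 0; for i ≠ 1, h[i] = 1 + Σ_k P[i][k]·h[k].
  h[0] = 1 + 2/5·h[0] + 3/10·h[2]
  h[2] = 1 + 7/10·h[0] + 1/10·h[2]
Solving the 2×2 linear system over states ≠ 1 gives exactly h = [40/11, 0, 130/33] (h[1] = 0 is the target).

h = [3.6364, 0.0000, 3.9394]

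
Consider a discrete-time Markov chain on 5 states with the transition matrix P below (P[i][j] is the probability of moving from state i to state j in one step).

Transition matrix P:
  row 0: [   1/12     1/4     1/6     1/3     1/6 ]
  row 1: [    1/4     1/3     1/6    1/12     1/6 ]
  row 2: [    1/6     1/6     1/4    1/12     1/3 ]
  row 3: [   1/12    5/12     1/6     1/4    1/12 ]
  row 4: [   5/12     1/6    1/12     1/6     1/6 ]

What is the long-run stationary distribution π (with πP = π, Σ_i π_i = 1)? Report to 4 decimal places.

Balance equations π_j = Σ_i π_i·P[i][j]:
  π_0 = 1/12·π_0 + 1/4·π_1 + 1/6·π_2 + 1/12·π_3 + 5/12·π_4
  π_1 = 1/4·π_0 + 1/3·π_1 + 1/6·π_2 + 5/12·π_3 + 1/6·π_4
  π_2 = 1/6·π_0 + 1/6·π_1 + 1/4·π_2 + 1/6·π_3 + 1/12·π_4
  π_3 = 1/3·π_0 + 1/12·π_1 + 1/12·π_2 + 1/4·π_3 + 1/6·π_4
  normalize: π_0 + π_1 + π_2 + π_3 + π_4 = 1
Solving the linear system gives exactly π = [4008/19787, 5419/19787, 3275/19787, 3536/19787, 3549/19787].

π = [0.2026, 0.2739, 0.1655, 0.1787, 0.1794]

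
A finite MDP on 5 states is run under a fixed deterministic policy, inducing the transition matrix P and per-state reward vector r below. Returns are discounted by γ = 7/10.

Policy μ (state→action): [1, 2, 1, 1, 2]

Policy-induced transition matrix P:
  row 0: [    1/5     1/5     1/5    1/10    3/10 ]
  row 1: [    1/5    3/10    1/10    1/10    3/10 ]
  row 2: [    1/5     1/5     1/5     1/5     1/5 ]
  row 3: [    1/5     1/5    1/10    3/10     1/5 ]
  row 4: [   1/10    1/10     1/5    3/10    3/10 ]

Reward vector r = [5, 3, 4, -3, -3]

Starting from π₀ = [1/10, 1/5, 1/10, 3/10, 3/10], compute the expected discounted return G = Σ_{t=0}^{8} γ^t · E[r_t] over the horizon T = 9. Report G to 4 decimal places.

G = 1.0773

t=0: π = [0.1000, 0.2000, 0.1000, 0.3000, 0.3000], E[r] = -0.3000, γ^t·E[r] = -0.300000, running G = -0.300000
t=1: π = [0.1700, 0.1900, 0.1500, 0.2300, 0.2600], E[r] = 0.5500, γ^t·E[r] = 0.385000, running G = 0.085000
t=2: π = [0.1740, 0.1930, 0.1580, 0.2130, 0.2620], E[r] = 0.6560, γ^t·E[r] = 0.321440, running G = 0.406440
t=3: π = [0.1738, 0.1931, 0.1594, 0.2108, 0.2629], E[r] = 0.6648, γ^t·E[r] = 0.228026, running G = 0.634466
t=4: π = [0.1737, 0.1930, 0.1596, 0.2107, 0.2630], E[r] = 0.6651, γ^t·E[r] = 0.159683, running G = 0.794150
t=5: π = [0.1737, 0.1930, 0.1596, 0.2107, 0.2630], E[r] = 0.6651, γ^t·E[r] = 0.111775, running G = 0.905925
t=6: π = [0.1737, 0.1930, 0.1596, 0.2107, 0.2630], E[r] = 0.6651, γ^t·E[r] = 0.078243, running G = 0.984168
t=7: π = [0.1737, 0.1930, 0.1596, 0.2107, 0.2630], E[r] = 0.6651, γ^t·E[r] = 0.054770, running G = 1.038938
t=8: π = [0.1737, 0.1930, 0.1596, 0.2107, 0.2630], E[r] = 0.6651, γ^t·E[r] = 0.038339, running G = 1.077277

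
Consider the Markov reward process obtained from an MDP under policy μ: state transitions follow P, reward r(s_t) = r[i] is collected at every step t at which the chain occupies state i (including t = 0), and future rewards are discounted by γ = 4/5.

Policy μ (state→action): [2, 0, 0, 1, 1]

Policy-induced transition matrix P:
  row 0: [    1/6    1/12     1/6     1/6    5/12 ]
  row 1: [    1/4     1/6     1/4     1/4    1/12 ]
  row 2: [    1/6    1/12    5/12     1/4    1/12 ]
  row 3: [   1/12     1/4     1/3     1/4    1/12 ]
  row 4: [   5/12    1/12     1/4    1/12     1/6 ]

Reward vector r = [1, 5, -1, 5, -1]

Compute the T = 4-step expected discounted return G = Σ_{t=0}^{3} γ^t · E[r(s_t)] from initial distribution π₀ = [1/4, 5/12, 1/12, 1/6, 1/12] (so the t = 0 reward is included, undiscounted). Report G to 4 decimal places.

G = 5.8941

t=0: π = [0.2500, 0.4167, 0.0833, 0.1667, 0.0833], E[r] = 3.0000, γ^t·E[r] = 3.000000, running G = 3.000000
t=1: π = [0.2083, 0.1458, 0.2569, 0.2153, 0.1736], E[r] = 1.5833, γ^t·E[r] = 1.266667, running G = 4.266667
t=2: π = [0.2043, 0.1314, 0.2934, 0.2037, 0.1672], E[r] = 1.4190, γ^t·E[r] = 0.908148, running G = 5.174815
t=3: π = [0.2024, 0.1282, 0.2989, 0.2051, 0.1654], E[r] = 1.4049, γ^t·E[r] = 0.719309, running G = 5.894123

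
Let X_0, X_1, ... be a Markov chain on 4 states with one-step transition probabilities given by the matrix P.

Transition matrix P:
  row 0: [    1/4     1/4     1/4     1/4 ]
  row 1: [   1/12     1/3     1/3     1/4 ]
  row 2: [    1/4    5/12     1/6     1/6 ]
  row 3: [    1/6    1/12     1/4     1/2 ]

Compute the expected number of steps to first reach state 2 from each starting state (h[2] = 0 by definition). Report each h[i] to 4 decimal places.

h = [3.7358, 3.3962, 0.0000, 3.8113]

First-step conditioning: h[2] = 0; for i ≠ 2, h[i] = 1 + Σ_k P[i][k]·h[k].
  h[0] = 1 + 1/4·h[0] + 1/4·h[1] + 1/4·h[3]
  h[1] = 1 + 1/12·h[0] + 1/3·h[1] + 1/4·h[3]
  h[3] = 1 + 1/6·h[0] + 1/12·h[1] + 1/2·h[3]
Solving the 3×3 linear system over states ≠ 2 gives exactly h = [198/53, 180/53, 0, 202/53] (h[2] = 0 is the target).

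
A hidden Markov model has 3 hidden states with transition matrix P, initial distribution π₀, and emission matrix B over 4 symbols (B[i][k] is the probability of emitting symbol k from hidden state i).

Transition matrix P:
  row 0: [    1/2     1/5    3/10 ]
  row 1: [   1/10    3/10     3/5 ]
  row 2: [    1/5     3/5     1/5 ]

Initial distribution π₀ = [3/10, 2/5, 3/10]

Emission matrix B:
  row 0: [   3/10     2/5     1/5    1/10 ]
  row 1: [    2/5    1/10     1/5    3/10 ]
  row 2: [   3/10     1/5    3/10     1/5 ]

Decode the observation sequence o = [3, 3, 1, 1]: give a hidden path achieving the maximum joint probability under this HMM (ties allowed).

t=0: δ = [3.000e-02, 1.200e-01, 6.000e-02]  (obs o_0=3)
t=1: δ = [1.500e-03, 1.080e-02, 1.440e-02]  ψ = [0, 1, 1]  (obs o_1=3)
t=2: δ = [1.152e-03, 8.640e-04, 1.296e-03]  ψ = [2, 2, 1]  (obs o_2=1)
t=3: δ = [2.304e-04, 7.776e-05, 1.037e-04]  ψ = [0, 2, 1]  (obs o_3=1)
backtrack: best end state = 0; path = [1, 2, 0, 0]

path = [1, 2, 0, 0]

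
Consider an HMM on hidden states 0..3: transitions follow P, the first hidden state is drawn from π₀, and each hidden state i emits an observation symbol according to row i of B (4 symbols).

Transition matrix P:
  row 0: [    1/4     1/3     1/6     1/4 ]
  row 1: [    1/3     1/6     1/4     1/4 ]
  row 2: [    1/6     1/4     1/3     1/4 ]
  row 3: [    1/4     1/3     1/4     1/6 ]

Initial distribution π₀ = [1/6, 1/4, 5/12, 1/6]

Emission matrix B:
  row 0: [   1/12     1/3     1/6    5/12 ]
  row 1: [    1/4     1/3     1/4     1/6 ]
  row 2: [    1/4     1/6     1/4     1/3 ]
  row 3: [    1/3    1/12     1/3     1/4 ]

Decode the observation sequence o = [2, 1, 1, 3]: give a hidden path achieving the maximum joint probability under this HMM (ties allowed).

path = [1, 0, 1, 0]

t=0: δ = [2.778e-02, 6.250e-02, 1.042e-01, 5.556e-02]  (obs o_0=2)
t=1: δ = [6.944e-03, 8.681e-03, 5.787e-03, 2.170e-03]  ψ = [1, 2, 2, 2]  (obs o_1=1)
t=2: δ = [9.645e-04, 7.716e-04, 3.617e-04, 1.808e-04]  ψ = [1, 0, 1, 1]  (obs o_2=1)
t=3: δ = [1.072e-04, 5.358e-05, 6.430e-05, 6.028e-05]  ψ = [1, 0, 1, 0]  (obs o_3=3)
backtrack: best end state = 0; path = [1, 0, 1, 0]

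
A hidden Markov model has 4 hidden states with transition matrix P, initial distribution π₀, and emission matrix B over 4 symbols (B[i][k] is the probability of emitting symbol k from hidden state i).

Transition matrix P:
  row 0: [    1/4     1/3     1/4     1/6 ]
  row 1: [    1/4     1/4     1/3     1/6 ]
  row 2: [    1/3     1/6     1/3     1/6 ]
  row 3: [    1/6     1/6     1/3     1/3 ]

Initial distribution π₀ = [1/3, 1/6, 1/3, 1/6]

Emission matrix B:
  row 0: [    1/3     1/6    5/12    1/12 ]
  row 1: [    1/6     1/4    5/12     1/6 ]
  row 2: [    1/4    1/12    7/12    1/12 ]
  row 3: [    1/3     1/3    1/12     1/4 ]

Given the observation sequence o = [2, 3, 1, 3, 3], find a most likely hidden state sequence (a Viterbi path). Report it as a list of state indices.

t=0: δ = [1.389e-01, 6.944e-02, 1.944e-01, 1.389e-02]  (obs o_0=2)
t=1: δ = [5.401e-03, 7.716e-03, 5.401e-03, 8.102e-03]  ψ = [2, 0, 2, 2]  (obs o_1=3)
t=2: δ = [3.215e-04, 4.823e-04, 2.251e-04, 9.002e-04]  ψ = [1, 1, 3, 3]  (obs o_2=1)
t=3: δ = [1.250e-05, 2.501e-05, 2.501e-05, 7.502e-05]  ψ = [3, 3, 3, 3]  (obs o_3=3)
t=4: δ = [1.042e-06, 2.084e-06, 2.084e-06, 6.251e-06]  ψ = [3, 3, 3, 3]  (obs o_4=3)
backtrack: best end state = 3; path = [2, 3, 3, 3, 3]

path = [2, 3, 3, 3, 3]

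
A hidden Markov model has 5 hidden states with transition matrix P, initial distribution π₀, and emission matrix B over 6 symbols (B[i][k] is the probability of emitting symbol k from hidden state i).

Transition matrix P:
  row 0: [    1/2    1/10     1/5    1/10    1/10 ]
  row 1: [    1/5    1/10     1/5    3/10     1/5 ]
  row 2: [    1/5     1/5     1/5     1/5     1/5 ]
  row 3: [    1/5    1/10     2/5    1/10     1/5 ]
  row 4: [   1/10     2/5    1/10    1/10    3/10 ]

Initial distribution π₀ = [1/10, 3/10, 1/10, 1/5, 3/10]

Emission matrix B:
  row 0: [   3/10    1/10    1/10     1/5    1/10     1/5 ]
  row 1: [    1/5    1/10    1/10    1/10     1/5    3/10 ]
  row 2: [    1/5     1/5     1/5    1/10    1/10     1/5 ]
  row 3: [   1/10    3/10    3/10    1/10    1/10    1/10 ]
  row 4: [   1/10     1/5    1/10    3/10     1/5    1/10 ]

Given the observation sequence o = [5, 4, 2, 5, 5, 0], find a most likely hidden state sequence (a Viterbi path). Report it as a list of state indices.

path = [1, 0, 0, 0, 0, 0]

t=0: δ = [2.000e-02, 9.000e-02, 2.000e-02, 2.000e-02, 3.000e-02]  (obs o_0=5)
t=1: δ = [1.800e-03, 2.400e-03, 1.800e-03, 2.700e-03, 3.600e-03]  ψ = [1, 4, 1, 1, 1]  (obs o_1=4)
t=2: δ = [9.000e-05, 1.440e-04, 2.160e-04, 2.160e-04, 1.080e-04]  ψ = [0, 4, 3, 1, 4]  (obs o_2=2)
t=3: δ = [9.000e-06, 1.296e-05, 1.728e-05, 4.320e-06, 4.320e-06]  ψ = [0, 2, 3, 1, 2]  (obs o_3=5)
t=4: δ = [9.000e-07, 1.037e-06, 6.912e-07, 3.888e-07, 3.456e-07]  ψ = [0, 2, 2, 1, 2]  (obs o_4=5)
t=5: δ = [1.350e-07, 2.765e-08, 4.147e-08, 3.110e-08, 2.074e-08]  ψ = [0, 2, 1, 1, 1]  (obs o_5=0)
backtrack: best end state = 0; path = [1, 0, 0, 0, 0, 0]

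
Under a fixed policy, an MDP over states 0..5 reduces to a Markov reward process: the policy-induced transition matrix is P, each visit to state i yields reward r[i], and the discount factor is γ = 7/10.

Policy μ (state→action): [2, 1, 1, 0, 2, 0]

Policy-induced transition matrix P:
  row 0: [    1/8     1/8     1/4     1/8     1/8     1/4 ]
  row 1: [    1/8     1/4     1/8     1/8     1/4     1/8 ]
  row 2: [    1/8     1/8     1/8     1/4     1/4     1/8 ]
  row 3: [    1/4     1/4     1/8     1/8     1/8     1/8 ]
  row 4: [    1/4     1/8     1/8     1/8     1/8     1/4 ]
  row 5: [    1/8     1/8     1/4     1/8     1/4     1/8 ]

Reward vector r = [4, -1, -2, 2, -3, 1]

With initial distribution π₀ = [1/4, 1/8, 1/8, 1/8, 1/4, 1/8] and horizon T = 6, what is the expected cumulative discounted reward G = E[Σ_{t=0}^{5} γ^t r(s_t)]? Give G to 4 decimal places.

t=0: π = [0.2500, 0.1250, 0.1250, 0.1250, 0.2500, 0.1250], E[r] = 0.2500, γ^t·E[r] = 0.250000, running G = 0.250000
t=1: π = [0.1719, 0.1563, 0.1719, 0.1406, 0.1719, 0.1875], E[r] = 0.1406, γ^t·E[r] = 0.098438, running G = 0.348438
t=2: π = [0.1641, 0.1621, 0.1699, 0.1465, 0.1895, 0.1680], E[r] = 0.0469, γ^t·E[r] = 0.022969, running G = 0.371406
t=3: π = [0.1670, 0.1636, 0.1665, 0.1462, 0.1875, 0.1692], E[r] = 0.0706, γ^t·E[r] = 0.024201, running G = 0.395607
t=4: π = [0.1667, 0.1637, 0.1670, 0.1458, 0.1874, 0.1693], E[r] = 0.0678, γ^t·E[r] = 0.016281, running G = 0.411888
t=5: π = [0.1667, 0.1637, 0.1670, 0.1459, 0.1875, 0.1693], E[r] = 0.0674, γ^t·E[r] = 0.011330, running G = 0.423218

G = 0.4232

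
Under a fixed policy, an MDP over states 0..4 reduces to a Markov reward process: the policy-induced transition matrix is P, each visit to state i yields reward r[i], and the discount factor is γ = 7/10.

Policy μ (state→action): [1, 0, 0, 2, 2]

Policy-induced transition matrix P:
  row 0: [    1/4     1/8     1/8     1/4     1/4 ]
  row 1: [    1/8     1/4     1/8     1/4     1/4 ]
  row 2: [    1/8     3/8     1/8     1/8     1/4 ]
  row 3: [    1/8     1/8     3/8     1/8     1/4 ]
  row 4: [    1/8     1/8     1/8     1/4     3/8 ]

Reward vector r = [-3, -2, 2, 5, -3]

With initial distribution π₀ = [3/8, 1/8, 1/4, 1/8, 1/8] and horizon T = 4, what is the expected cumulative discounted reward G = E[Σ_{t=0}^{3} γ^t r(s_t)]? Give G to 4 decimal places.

G = -1.1463

t=0: π = [0.3750, 0.1250, 0.2500, 0.1250, 0.1250], E[r] = -0.6250, γ^t·E[r] = -0.625000, running G = -0.625000
t=1: π = [0.1719, 0.2031, 0.1563, 0.2031, 0.2656], E[r] = -0.3906, γ^t·E[r] = -0.273438, running G = -0.898438
t=2: π = [0.1465, 0.1895, 0.1758, 0.2051, 0.2832], E[r] = -0.2910, γ^t·E[r] = -0.142598, running G = -1.041035
t=3: π = [0.1433, 0.1926, 0.1763, 0.2024, 0.2854], E[r] = -0.3069, γ^t·E[r] = -0.105261, running G = -1.146297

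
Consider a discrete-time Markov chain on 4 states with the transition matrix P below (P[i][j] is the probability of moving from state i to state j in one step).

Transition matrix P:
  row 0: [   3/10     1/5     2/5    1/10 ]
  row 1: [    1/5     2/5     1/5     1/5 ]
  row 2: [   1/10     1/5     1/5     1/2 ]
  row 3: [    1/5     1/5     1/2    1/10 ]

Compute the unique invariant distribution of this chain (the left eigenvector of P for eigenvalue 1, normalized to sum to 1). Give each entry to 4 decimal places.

Balance equations π_j = Σ_i π_i·P[i][j]:
  π_0 = 3/10·π_0 + 1/5·π_1 + 1/10·π_2 + 1/5·π_3
  π_1 = 1/5·π_0 + 2/5·π_1 + 1/5·π_2 + 1/5·π_3
  π_2 = 2/5·π_0 + 1/5·π_1 + 1/5·π_2 + 1/2·π_3
  normalize: π_0 + π_1 + π_2 + π_3 = 1
Solving the linear system gives exactly π = [3/16, 1/4, 5/16, 1/4].

π = [0.1875, 0.2500, 0.3125, 0.2500]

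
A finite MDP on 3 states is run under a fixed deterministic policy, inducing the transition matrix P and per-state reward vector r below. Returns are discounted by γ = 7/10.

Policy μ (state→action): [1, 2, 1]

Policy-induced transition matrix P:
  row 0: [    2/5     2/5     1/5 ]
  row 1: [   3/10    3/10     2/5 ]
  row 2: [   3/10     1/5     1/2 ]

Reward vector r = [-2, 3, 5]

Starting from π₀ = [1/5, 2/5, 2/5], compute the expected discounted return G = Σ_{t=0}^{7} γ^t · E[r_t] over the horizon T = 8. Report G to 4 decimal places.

t=0: π = [0.2000, 0.4000, 0.4000], E[r] = 2.8000, γ^t·E[r] = 2.800000, running G = 2.800000
t=1: π = [0.3200, 0.2800, 0.4000], E[r] = 2.2000, γ^t·E[r] = 1.540000, running G = 4.340000
t=2: π = [0.3320, 0.2920, 0.3760], E[r] = 2.0920, γ^t·E[r] = 1.025080, running G = 5.365080
t=3: π = [0.3332, 0.2956, 0.3712], E[r] = 2.0764, γ^t·E[r] = 0.712205, running G = 6.077285
t=4: π = [0.3333, 0.2962, 0.3705], E[r] = 2.0744, γ^t·E[r] = 0.498054, running G = 6.575339
t=5: π = [0.3333, 0.2963, 0.3704], E[r] = 2.0741, γ^t·E[r] = 0.348595, running G = 6.923934
t=6: π = [0.3333, 0.2963, 0.3704], E[r] = 2.0741, γ^t·E[r] = 0.244013, running G = 7.167948
t=7: π = [0.3333, 0.2963, 0.3704], E[r] = 2.0741, γ^t·E[r] = 0.170809, running G = 7.338757

G = 7.3388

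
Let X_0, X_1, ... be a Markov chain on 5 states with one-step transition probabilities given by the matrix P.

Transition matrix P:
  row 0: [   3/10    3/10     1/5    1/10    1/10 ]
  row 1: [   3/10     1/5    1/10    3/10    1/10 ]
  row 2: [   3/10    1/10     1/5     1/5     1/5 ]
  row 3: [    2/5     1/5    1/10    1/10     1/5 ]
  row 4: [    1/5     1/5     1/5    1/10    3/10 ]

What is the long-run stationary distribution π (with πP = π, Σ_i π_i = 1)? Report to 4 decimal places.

π = [0.2994, 0.2137, 0.1627, 0.1590, 0.1652]

Balance equations π_j = Σ_i π_i·P[i][j]:
  π_0 = 3/10·π_0 + 3/10·π_1 + 3/10·π_2 + 2/5·π_3 + 1/5·π_4
  π_1 = 3/10·π_0 + 1/5·π_1 + 1/10·π_2 + 1/5·π_3 + 1/5·π_4
  π_2 = 1/5·π_0 + 1/10·π_1 + 1/5·π_2 + 1/10·π_3 + 1/5·π_4
  π_3 = 1/10·π_0 + 3/10·π_1 + 1/5·π_2 + 1/10·π_3 + 1/10·π_4
  normalize: π_0 + π_1 + π_2 + π_3 + π_4 = 1
Solving the linear system gives exactly π = [241/805, 172/805, 131/805, 128/805, 19/115].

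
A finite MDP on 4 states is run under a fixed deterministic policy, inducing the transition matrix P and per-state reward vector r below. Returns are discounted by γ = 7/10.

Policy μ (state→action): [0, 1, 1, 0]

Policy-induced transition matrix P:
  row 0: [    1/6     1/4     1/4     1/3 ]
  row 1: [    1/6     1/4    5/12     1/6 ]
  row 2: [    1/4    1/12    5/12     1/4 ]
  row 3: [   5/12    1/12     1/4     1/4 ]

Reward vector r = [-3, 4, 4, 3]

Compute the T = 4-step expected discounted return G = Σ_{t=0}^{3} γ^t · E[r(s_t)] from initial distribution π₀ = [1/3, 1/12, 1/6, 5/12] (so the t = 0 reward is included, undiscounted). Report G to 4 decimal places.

t=0: π = [0.3333, 0.0833, 0.1667, 0.4167], E[r] = 1.2500, γ^t·E[r] = 1.250000, running G = 1.250000
t=1: π = [0.2847, 0.1528, 0.2917, 0.2708], E[r] = 1.7361, γ^t·E[r] = 1.215278, running G = 2.465278
t=2: π = [0.2587, 0.1563, 0.3241, 0.2610], E[r] = 1.9282, γ^t·E[r] = 0.944838, running G = 3.410116
t=3: π = [0.2589, 0.1525, 0.3301, 0.2585], E[r] = 1.9290, γ^t·E[r] = 0.661651, running G = 4.071767

G = 4.0718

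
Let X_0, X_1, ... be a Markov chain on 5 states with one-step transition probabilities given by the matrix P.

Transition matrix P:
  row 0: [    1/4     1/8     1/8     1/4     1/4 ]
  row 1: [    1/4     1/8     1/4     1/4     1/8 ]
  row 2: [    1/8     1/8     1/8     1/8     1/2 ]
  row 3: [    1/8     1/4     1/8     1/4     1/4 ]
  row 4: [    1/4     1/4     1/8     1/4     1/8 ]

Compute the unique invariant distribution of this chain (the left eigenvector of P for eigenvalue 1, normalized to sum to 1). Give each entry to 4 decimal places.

Balance equations π_j = Σ_i π_i·P[i][j]:
  π_0 = 1/4·π_0 + 1/4·π_1 + 1/8·π_2 + 1/8·π_3 + 1/4·π_4
  π_1 = 1/8·π_0 + 1/8·π_1 + 1/8·π_2 + 1/4·π_3 + 1/4·π_4
  π_2 = 1/8·π_0 + 1/4·π_1 + 1/8·π_2 + 1/8·π_3 + 1/8·π_4
  π_3 = 1/4·π_0 + 1/4·π_1 + 1/8·π_2 + 1/4·π_3 + 1/4·π_4
  normalize: π_0 + π_1 + π_2 + π_3 + π_4 = 1
Solving the linear system gives exactly π = [63/311, 57/311, 46/311, 72/311, 73/311].

π = [0.2026, 0.1833, 0.1479, 0.2315, 0.2347]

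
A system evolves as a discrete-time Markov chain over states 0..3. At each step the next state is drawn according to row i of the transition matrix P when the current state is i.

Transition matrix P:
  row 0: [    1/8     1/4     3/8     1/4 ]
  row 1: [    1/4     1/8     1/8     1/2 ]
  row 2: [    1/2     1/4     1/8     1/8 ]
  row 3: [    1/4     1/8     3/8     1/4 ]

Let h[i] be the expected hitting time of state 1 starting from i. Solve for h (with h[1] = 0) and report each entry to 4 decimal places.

First-step conditioning: h[1] = 0; for i ≠ 1, h[i] = 1 + Σ_k P[i][k]·h[k].
  h[0] = 1 + 1/8·h[0] + 3/8·h[2] + 1/4·h[3]
  h[2] = 1 + 1/2·h[0] + 1/8·h[2] + 1/8·h[3]
  h[3] = 1 + 1/4·h[0] + 3/8·h[2] + 1/4·h[3]
Solving the 3×3 linear system over states ≠ 1 gives exactly h = [640/143, 0, 632/143, 720/143] (h[1] = 0 is the target).

h = [4.4755, 0.0000, 4.4196, 5.0350]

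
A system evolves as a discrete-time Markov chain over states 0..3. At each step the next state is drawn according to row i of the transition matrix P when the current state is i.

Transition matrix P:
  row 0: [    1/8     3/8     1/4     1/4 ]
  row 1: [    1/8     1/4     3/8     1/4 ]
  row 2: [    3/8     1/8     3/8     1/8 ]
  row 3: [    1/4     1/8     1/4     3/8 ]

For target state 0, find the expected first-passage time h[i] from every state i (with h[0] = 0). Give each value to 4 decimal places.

h = [0.0000, 4.1509, 3.1698, 3.6981]

First-step conditioning: h[0] = 0; for i ≠ 0, h[i] = 1 + Σ_k P[i][k]·h[k].
  h[1] = 1 + 1/4·h[1] + 3/8·h[2] + 1/4·h[3]
  h[2] = 1 + 1/8·h[1] + 3/8·h[2] + 1/8·h[3]
  h[3] = 1 + 1/8·h[1] + 1/4·h[2] + 3/8·h[3]
Solving the 3×3 linear system over states ≠ 0 gives exactly h = [0, 220/53, 168/53, 196/53] (h[0] = 0 is the target).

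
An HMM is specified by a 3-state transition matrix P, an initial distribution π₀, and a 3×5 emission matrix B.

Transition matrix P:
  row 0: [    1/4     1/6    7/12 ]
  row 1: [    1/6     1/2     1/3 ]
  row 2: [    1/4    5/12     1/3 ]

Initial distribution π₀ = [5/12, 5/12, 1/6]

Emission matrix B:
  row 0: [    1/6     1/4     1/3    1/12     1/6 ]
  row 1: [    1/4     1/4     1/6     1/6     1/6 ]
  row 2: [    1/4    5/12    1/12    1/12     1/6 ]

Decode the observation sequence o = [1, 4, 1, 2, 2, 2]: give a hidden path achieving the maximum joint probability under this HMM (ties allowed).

path = [0, 2, 2, 0, 0, 0]

t=0: δ = [1.042e-01, 1.042e-01, 6.944e-02]  (obs o_0=1)
t=1: δ = [4.340e-03, 8.681e-03, 1.013e-02]  ψ = [0, 1, 0]  (obs o_1=4)
t=2: δ = [6.330e-04, 1.085e-03, 1.407e-03]  ψ = [2, 1, 2]  (obs o_2=1)
t=3: δ = [1.172e-04, 9.768e-05, 3.907e-05]  ψ = [2, 2, 2]  (obs o_3=2)
t=4: δ = [9.768e-06, 8.140e-06, 5.698e-06]  ψ = [0, 1, 0]  (obs o_4=2)
t=5: δ = [8.140e-07, 6.783e-07, 4.748e-07]  ψ = [0, 1, 0]  (obs o_5=2)
backtrack: best end state = 0; path = [0, 2, 2, 0, 0, 0]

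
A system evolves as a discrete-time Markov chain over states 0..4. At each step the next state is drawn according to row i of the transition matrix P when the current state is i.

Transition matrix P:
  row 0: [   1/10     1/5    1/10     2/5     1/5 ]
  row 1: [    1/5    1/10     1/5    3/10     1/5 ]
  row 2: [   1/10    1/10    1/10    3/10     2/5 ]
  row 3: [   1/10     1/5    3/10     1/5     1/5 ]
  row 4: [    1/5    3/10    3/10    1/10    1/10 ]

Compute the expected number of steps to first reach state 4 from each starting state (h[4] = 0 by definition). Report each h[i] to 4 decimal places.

First-step conditioning: h[4] = 0; for i ≠ 4, h[i] = 1 + Σ_k P[i][k]·h[k].
  h[0] = 1 + 1/10·h[0] + 1/5·h[1] + 1/10·h[2] + 2/5·h[3]
  h[1] = 1 + 1/5·h[0] + 1/10·h[1] + 1/5·h[2] + 3/10·h[3]
  h[2] = 1 + 1/10·h[0] + 1/10·h[1] + 1/10·h[2] + 3/10·h[3]
  h[3] = 1 + 1/10·h[0] + 1/5·h[1] + 3/10·h[2] + 1/5·h[3]
Solving the 4×4 linear system over states ≠ 4 gives exactly h = [845/199, 1665/398, 680/199, 1635/398, 0] (h[4] = 0 is the target).

h = [4.2462, 4.1834, 3.4171, 4.1080, 0.0000]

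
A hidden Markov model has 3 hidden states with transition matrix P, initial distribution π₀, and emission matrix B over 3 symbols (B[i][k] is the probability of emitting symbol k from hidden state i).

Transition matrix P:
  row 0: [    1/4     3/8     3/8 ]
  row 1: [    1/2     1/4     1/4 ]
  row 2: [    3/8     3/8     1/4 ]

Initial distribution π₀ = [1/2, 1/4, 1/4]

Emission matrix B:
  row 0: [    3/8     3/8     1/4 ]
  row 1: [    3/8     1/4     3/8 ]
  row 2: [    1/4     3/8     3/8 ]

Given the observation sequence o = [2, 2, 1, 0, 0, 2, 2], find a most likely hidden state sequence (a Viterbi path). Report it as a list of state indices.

t=0: δ = [1.250e-01, 9.375e-02, 9.375e-02]  (obs o_0=2)
t=1: δ = [1.172e-02, 1.758e-02, 1.758e-02]  ψ = [1, 0, 0]  (obs o_1=2)
t=2: δ = [3.296e-03, 1.648e-03, 1.648e-03]  ψ = [1, 2, 0]  (obs o_2=1)
t=3: δ = [3.090e-04, 4.635e-04, 3.090e-04]  ψ = [0, 0, 0]  (obs o_3=0)
t=4: δ = [8.690e-05, 4.345e-05, 2.897e-05]  ψ = [1, 0, 0]  (obs o_4=0)
t=5: δ = [5.431e-06, 1.222e-05, 1.222e-05]  ψ = [0, 0, 0]  (obs o_5=2)
t=6: δ = [1.528e-06, 1.719e-06, 1.146e-06]  ψ = [1, 2, 1]  (obs o_6=2)
backtrack: best end state = 1; path = [0, 1, 0, 1, 0, 2, 1]

path = [0, 1, 0, 1, 0, 2, 1]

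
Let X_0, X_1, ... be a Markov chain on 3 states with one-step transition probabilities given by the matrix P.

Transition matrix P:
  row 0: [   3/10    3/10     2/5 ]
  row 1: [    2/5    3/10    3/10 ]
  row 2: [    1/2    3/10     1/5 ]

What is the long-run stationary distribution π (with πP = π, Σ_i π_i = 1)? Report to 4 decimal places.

π = [0.3917, 0.3000, 0.3083]

Balance equations π_j = Σ_i π_i·P[i][j]:
  π_0 = 3/10·π_0 + 2/5·π_1 + 1/2·π_2
  π_1 = 3/10·π_0 + 3/10·π_1 + 3/10·π_2
  normalize: π_0 + π_1 + π_2 = 1
Solving the linear system gives exactly π = [47/120, 3/10, 37/120].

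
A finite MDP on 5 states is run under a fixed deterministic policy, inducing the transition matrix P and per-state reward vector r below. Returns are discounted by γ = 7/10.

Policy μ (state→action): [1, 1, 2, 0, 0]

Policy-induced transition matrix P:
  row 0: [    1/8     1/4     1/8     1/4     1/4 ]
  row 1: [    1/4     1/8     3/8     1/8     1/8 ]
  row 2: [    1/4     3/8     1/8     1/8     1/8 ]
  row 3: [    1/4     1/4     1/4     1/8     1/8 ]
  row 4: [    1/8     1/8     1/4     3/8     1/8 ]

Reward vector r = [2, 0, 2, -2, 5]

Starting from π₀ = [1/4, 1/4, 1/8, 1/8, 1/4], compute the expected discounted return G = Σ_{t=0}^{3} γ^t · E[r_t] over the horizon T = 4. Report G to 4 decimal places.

G = 3.6078

t=0: π = [0.2500, 0.2500, 0.1250, 0.1250, 0.2500], E[r] = 1.7500, γ^t·E[r] = 1.750000, running G = 1.750000
t=1: π = [0.1875, 0.2031, 0.2344, 0.2188, 0.1563], E[r] = 1.1875, γ^t·E[r] = 0.831250, running G = 2.581250
t=2: π = [0.2070, 0.2344, 0.2227, 0.1875, 0.1484], E[r] = 1.2266, γ^t·E[r] = 0.601016, running G = 3.182266
t=3: π = [0.2056, 0.2300, 0.2256, 0.1880, 0.1509], E[r] = 1.2407, γ^t·E[r] = 0.425568, running G = 3.607833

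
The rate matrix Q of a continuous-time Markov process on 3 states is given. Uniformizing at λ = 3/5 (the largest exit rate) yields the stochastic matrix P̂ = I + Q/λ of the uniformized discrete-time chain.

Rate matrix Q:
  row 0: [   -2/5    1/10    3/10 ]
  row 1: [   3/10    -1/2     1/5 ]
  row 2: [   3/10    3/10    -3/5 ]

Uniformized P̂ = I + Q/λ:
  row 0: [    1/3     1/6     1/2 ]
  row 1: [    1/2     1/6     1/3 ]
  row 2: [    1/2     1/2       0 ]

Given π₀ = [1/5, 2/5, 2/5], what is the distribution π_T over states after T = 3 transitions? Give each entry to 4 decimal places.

π = [0.4296, 0.2778, 0.2926]

t=0: π = [0.2000, 0.4000, 0.4000]
t=1: π = [0.4667, 0.3000, 0.2333]
t=2: π = [0.4222, 0.2444, 0.3333]
t=3: π = [0.4296, 0.2778, 0.2926]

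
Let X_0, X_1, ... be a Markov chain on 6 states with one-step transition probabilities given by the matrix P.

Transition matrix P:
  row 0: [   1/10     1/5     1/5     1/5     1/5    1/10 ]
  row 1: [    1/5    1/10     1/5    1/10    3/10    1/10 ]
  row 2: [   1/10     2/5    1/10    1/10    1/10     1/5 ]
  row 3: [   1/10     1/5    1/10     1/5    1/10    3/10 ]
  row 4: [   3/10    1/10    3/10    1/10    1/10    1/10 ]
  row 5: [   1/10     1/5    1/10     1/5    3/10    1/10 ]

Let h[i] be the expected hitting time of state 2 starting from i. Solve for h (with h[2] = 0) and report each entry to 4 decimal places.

First-step conditioning: h[2] = 0; for i ≠ 2, h[i] = 1 + Σ_k P[i][k]·h[k].
  h[0] = 1 + 1/10·h[0] + 1/5·h[1] + 1/5·h[3] + 1/5·h[4] + 1/10·h[5]
  h[1] = 1 + 1/5·h[0] + 1/10·h[1] + 1/10·h[3] + 3/10·h[4] + 1/10·h[5]
  h[3] = 1 + 1/10·h[0] + 1/5·h[1] + 1/5·h[3] + 1/10·h[4] + 3/10·h[5]
  h[4] = 1 + 3/10·h[0] + 1/10·h[1] + 1/10·h[3] + 1/10·h[4] + 1/10·h[5]
  h[5] = 1 + 1/10·h[0] + 1/5·h[1] + 1/5·h[3] + 3/10·h[4] + 1/10·h[5]
Solving the 5×5 linear system over states ≠ 2 gives exactly h = [12120/2299, 11868/2299, 0, 13672/2299, 10900/2299, 13210/2299] (h[2] = 0 is the target).

h = [5.2719, 5.1622, 0.0000, 5.9469, 4.7412, 5.7460]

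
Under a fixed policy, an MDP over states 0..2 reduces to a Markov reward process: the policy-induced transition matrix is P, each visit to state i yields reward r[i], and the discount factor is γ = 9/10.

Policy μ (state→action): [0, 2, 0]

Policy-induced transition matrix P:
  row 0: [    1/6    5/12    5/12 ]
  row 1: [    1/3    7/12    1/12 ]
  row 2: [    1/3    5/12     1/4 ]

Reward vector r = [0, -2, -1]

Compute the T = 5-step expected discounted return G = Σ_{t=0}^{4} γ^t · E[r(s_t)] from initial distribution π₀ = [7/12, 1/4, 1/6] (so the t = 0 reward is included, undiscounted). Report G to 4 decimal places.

t=0: π = [0.5833, 0.2500, 0.1667], E[r] = -0.6667, γ^t·E[r] = -0.666667, running G = -0.666667
t=1: π = [0.2361, 0.4583, 0.3056], E[r] = -1.2222, γ^t·E[r] = -1.100000, running G = -1.766667
t=2: π = [0.2940, 0.4931, 0.2130], E[r] = -1.1991, γ^t·E[r] = -0.971250, running G = -2.737917
t=3: π = [0.2843, 0.4988, 0.2168], E[r] = -1.2145, γ^t·E[r] = -0.885375, running G = -3.623292
t=4: π = [0.2859, 0.4998, 0.2142], E[r] = -1.2139, γ^t·E[r] = -0.796416, running G = -4.419707

G = -4.4197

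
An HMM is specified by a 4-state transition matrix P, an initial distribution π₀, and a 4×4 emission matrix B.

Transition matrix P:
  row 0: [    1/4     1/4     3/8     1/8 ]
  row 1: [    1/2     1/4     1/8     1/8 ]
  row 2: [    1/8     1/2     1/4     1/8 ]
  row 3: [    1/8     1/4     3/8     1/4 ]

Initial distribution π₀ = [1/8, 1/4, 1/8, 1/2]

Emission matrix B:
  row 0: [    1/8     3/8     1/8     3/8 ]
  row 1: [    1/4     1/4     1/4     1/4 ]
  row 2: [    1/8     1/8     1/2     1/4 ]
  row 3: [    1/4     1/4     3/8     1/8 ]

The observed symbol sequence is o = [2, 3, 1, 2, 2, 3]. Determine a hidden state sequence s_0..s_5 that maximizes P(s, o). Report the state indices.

path = [3, 1, 0, 2, 1, 0]

t=0: δ = [1.562e-02, 6.250e-02, 6.250e-02, 1.875e-01]  (obs o_0=2)
t=1: δ = [1.172e-02, 1.172e-02, 1.758e-02, 5.859e-03]  ψ = [1, 3, 3, 3]  (obs o_1=3)
t=2: δ = [2.197e-03, 2.197e-03, 5.493e-04, 5.493e-04]  ψ = [1, 2, 0, 2]  (obs o_2=1)
t=3: δ = [1.373e-04, 1.373e-04, 4.120e-04, 1.030e-04]  ψ = [1, 0, 0, 0]  (obs o_3=2)
t=4: δ = [8.583e-06, 5.150e-05, 5.150e-05, 1.931e-05]  ψ = [1, 2, 2, 2]  (obs o_4=2)
t=5: δ = [9.656e-06, 6.437e-06, 3.219e-06, 8.047e-07]  ψ = [1, 2, 2, 1]  (obs o_5=3)
backtrack: best end state = 0; path = [3, 1, 0, 2, 1, 0]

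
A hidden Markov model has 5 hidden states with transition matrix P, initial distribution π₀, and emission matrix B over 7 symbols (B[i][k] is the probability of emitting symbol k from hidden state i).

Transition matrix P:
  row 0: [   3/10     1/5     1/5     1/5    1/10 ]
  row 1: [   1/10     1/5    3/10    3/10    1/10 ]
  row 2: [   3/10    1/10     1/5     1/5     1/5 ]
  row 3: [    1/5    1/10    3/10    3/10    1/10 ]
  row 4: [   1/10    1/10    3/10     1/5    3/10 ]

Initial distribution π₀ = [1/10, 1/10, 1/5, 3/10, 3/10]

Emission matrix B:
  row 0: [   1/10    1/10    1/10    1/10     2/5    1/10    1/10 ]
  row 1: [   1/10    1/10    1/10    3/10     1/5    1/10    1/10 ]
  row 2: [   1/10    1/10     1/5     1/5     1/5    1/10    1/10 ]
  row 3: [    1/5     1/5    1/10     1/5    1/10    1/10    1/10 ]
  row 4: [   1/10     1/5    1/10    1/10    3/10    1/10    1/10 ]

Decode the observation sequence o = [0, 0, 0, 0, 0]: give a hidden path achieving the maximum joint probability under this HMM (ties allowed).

t=0: δ = [1.000e-02, 1.000e-02, 2.000e-02, 6.000e-02, 3.000e-02]  (obs o_0=0)
t=1: δ = [1.200e-03, 6.000e-04, 1.800e-03, 3.600e-03, 9.000e-04]  ψ = [3, 3, 3, 3, 4]  (obs o_1=0)
t=2: δ = [7.200e-05, 3.600e-05, 1.080e-04, 2.160e-04, 3.600e-05]  ψ = [3, 3, 3, 3, 2]  (obs o_2=0)
t=3: δ = [4.320e-06, 2.160e-06, 6.480e-06, 1.296e-05, 2.160e-06]  ψ = [3, 3, 3, 3, 2]  (obs o_3=0)
t=4: δ = [2.592e-07, 1.296e-07, 3.888e-07, 7.776e-07, 1.296e-07]  ψ = [3, 3, 3, 3, 2]  (obs o_4=0)
backtrack: best end state = 3; path = [3, 3, 3, 3, 3]

path = [3, 3, 3, 3, 3]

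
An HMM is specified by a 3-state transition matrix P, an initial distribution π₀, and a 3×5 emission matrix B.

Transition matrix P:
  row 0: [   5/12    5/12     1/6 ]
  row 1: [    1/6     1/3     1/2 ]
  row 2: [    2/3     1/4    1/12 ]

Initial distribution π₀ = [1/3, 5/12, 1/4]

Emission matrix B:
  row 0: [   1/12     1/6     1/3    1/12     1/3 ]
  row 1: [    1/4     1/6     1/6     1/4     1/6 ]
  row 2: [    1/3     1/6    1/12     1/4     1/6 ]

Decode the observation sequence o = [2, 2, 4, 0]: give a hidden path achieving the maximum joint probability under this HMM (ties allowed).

path = [0, 0, 0, 1]

t=0: δ = [1.111e-01, 6.944e-02, 2.083e-02]  (obs o_0=2)
t=1: δ = [1.543e-02, 7.716e-03, 2.894e-03]  ψ = [0, 0, 1]  (obs o_1=2)
t=2: δ = [2.143e-03, 1.072e-03, 6.430e-04]  ψ = [0, 0, 1]  (obs o_2=4)
t=3: δ = [7.442e-05, 2.233e-04, 1.786e-04]  ψ = [0, 0, 1]  (obs o_3=0)
backtrack: best end state = 1; path = [0, 0, 0, 1]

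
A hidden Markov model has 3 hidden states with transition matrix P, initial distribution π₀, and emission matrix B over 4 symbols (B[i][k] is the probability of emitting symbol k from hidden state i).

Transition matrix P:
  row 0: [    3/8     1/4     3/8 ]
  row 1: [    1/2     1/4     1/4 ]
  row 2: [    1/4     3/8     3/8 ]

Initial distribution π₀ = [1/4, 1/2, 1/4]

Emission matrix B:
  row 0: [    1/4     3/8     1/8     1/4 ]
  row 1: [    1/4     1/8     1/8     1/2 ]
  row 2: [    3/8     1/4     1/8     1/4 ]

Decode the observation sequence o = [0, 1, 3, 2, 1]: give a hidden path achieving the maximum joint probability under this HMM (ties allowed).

path = [1, 0, 1, 0, 0]

t=0: δ = [6.250e-02, 1.250e-01, 9.375e-02]  (obs o_0=0)
t=1: δ = [2.344e-02, 4.395e-03, 8.789e-03]  ψ = [1, 2, 2]  (obs o_1=1)
t=2: δ = [2.197e-03, 2.930e-03, 2.197e-03]  ψ = [0, 0, 0]  (obs o_2=3)
t=3: δ = [1.831e-04, 1.030e-04, 1.030e-04]  ψ = [1, 2, 0]  (obs o_3=2)
t=4: δ = [2.575e-05, 5.722e-06, 1.717e-05]  ψ = [0, 0, 0]  (obs o_4=1)
backtrack: best end state = 0; path = [1, 0, 1, 0, 0]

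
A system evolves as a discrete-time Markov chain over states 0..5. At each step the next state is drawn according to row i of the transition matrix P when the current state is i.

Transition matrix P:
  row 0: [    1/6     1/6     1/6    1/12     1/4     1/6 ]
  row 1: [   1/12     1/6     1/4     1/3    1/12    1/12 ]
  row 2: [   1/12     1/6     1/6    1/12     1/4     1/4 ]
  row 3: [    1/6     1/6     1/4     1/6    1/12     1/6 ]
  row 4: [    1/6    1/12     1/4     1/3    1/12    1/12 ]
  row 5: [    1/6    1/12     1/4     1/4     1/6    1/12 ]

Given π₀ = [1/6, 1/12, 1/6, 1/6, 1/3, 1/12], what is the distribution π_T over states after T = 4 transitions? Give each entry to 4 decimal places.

π = [0.1365, 0.1414, 0.2203, 0.1986, 0.1551, 0.1480]

t=0: π = [0.1667, 0.0833, 0.1667, 0.1667, 0.3333, 0.0833]
t=1: π = [0.1458, 0.1319, 0.2222, 0.2153, 0.1458, 0.1389]
t=2: π = [0.1372, 0.1429, 0.2193, 0.1939, 0.1563, 0.1505]
t=3: π = [0.1365, 0.1411, 0.2203, 0.1994, 0.1553, 0.1475]
t=4: π = [0.1365, 0.1414, 0.2203, 0.1986, 0.1551, 0.1480]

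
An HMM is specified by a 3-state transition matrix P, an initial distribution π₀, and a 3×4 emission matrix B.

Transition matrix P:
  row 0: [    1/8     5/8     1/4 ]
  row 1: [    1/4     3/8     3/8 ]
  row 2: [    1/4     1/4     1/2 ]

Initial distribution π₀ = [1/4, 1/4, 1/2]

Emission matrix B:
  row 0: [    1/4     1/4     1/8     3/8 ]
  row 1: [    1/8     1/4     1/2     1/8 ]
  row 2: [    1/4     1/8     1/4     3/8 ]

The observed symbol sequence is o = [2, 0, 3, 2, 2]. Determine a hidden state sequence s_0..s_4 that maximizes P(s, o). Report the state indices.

path = [2, 2, 0, 1, 1]

t=0: δ = [3.125e-02, 1.250e-01, 1.250e-01]  (obs o_0=2)
t=1: δ = [7.812e-03, 5.859e-03, 1.562e-02]  ψ = [1, 1, 2]  (obs o_1=0)
t=2: δ = [1.465e-03, 6.104e-04, 2.930e-03]  ψ = [2, 0, 2]  (obs o_2=3)
t=3: δ = [9.155e-05, 4.578e-04, 3.662e-04]  ψ = [2, 0, 2]  (obs o_3=2)
t=4: δ = [1.431e-05, 8.583e-05, 4.578e-05]  ψ = [1, 1, 2]  (obs o_4=2)
backtrack: best end state = 1; path = [2, 2, 0, 1, 1]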